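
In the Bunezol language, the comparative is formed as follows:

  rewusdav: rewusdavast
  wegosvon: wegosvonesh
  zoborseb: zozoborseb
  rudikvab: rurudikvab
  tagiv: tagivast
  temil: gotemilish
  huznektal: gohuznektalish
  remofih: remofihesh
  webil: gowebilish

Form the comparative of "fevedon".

fevedonesh

huznektal and rudikvab both have last vowel 'a' yet inflect differently (gohuznektalish, rurudikvab), so the last vowel is not what conditions the rule; the final letter is.
"fevedon" ends in -n. The one such stem in the data (wegosvon → wegosvonesh) adds -esh, so the same rule applies.
So fevedon → fevedonesh.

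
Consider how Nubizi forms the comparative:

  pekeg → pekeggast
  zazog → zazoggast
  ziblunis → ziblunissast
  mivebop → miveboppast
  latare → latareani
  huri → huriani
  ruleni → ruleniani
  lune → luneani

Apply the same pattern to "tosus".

tosussast

"tosus" ends in a consonant. The stems ending in a consonant (pekeg → pekeggast, zazog → zazoggast, ziblunis → ziblunissast) double the final consonant and add -ast.
So tosus → tosussast.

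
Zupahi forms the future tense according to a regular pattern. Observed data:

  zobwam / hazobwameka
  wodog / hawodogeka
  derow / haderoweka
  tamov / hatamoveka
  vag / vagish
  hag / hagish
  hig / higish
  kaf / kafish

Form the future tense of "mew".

mewish

wodog and vag both end in -g yet inflect differently (hawodogeka, vagish), so the final letter is not what conditions the rule; the number of vowels is.
"mew" has 1 vowel. The stems with 1 vowel (vag → vagish, hag → hagish, hig → higish) add -ish.
So mew → mewish.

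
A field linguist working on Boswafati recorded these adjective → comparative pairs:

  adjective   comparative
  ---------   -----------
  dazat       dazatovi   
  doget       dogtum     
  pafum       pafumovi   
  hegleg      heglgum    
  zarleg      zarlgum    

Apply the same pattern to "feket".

fektum

doget and dazat both end in -t yet inflect differently (dogtum, dazatovi), so the final letter is not what conditions the rule; the last vowel is.
"feket" has last vowel 'e'. The stems whose last vowel is 'e' (zarleg → zarlgum, doget → dogtum, hegleg → heglgum) delete the last vowel and add -um.
So feket → fektum.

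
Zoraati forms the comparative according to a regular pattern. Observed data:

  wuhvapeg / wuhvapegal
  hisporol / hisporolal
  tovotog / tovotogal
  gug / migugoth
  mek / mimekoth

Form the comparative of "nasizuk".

"nasizuk" has 3 vowels. The stems with 3 vowels (wuhvapeg → wuhvapegal, hisporol → hisporolal, tovotog → tovotogal) add -al.
So nasizuk → nasizukal.

nasizukal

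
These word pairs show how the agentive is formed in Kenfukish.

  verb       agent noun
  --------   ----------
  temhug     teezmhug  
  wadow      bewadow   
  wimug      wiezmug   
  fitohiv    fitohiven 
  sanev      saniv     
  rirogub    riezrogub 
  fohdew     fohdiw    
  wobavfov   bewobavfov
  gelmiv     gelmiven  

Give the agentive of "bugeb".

"bugeb" has last vowel 'e'. The stems whose last vowel is 'e' (fohdew → fohdiw, sanev → saniv) change the last vowel to 'i'.
The other patterns: stems whose last vowel is 'u' insert -ez- after the first vowel; stems whose last vowel is 'o' add the prefix be-; stems whose last vowel is 'i' add -en.
So bugeb → bugib.

bugib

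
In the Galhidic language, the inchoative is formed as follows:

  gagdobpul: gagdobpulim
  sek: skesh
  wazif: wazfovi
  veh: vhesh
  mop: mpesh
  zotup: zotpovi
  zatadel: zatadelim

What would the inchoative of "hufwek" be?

hufwkovi

mop and zotup both end in -p yet inflect differently (mpesh, zotpovi), so the final letter is not what conditions the rule; the number of vowels is.
"hufwek" has 2 vowels. The stems with 2 vowels (wazif → wazfovi, zotup → zotpovi) delete the last vowel and add -ovi.
The other patterns: stems with 1 vowel delete the last vowel and add -esh; stems with 3 vowels add -im.
So hufwek → hufwkovi.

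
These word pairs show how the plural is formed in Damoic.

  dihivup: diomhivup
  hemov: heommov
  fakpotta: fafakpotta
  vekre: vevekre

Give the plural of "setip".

seomtip

dihivup and fakpotta both have 3 vowels yet inflect differently (diomhivup, fafakpotta), so the number of vowels is not what conditions the rule; whether the stem ends in a vowel or a consonant is.
"setip" ends in a consonant. The stems ending in a consonant (dihivup → diomhivup, hemov → heommov) insert -om- after the first vowel.
The other pattern: stems ending in a vowel repeat the first consonant+vowel as a prefix.
So setip → seomtip.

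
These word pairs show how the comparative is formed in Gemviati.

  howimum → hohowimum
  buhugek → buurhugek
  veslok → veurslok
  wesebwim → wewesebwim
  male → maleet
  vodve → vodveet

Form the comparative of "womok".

wourmok

"womok" ends in -k. The stems ending in -k (buhugek → buurhugek, veslok → veurslok) insert -ur- after the first vowel.
The other patterns: stems ending in -m repeat the first consonant+vowel as a prefix; stems ending in -e add -et.
So womok → wourmok.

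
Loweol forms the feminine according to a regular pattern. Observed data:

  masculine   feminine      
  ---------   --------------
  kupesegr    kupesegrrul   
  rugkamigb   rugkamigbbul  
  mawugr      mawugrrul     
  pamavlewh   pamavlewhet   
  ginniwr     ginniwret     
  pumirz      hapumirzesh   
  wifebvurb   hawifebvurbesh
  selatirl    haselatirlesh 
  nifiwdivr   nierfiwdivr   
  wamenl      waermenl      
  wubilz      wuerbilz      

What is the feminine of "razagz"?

kupesegr and ginniwr both end in -r yet inflect differently (kupesegrrul, ginniwret), so the final letter is not what conditions the rule; the second-to-last letter is.
"razagz" has second-to-last letter 'g'. The stems whose second-to-last letter is 'g' (kupesegr → kupesegrrul, rugkamigb → rugkamigbbul, mawugr → mawugrrul) double the final consonant and add -ul.
The other patterns: stems whose second-to-last letter is 'w' add -et; stems whose second-to-last letter is 'r' add ha- … -esh around the stem; stems whose second-to-last letter is 'l', 'n' or 'v' insert -er- after the first vowel.
So razagz → razagzzul.

razagzzul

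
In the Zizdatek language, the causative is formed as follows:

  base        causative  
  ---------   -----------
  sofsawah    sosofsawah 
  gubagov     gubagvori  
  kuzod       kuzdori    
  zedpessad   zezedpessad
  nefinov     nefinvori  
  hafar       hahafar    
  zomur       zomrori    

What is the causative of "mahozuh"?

mahozhori

"mahozuh" has last vowel 'u'. The one such stem in the data (zomur → zomrori) deletes the last vowel and adds -ori (as do nefinov, kuzod), so the same rule applies.
So mahozuh → mahozhori.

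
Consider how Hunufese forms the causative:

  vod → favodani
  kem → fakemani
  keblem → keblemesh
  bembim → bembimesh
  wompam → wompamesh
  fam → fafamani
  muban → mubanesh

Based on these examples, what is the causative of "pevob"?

pevobesh

"pevob" has 2 vowels. The stems with 2 vowels (muban → mubanesh, keblem → keblemesh, bembim → bembimesh) add -esh.
The other pattern: stems with 1 vowel add fa- … -ani around the stem.
So pevob → pevobesh.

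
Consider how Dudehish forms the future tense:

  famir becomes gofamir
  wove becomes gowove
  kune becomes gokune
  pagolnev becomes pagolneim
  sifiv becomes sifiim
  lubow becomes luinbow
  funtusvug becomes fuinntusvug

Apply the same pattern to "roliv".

roliim

wove and pagolnev both have last vowel 'e' yet inflect differently (gowove, pagolneim), so the last vowel is not what conditions the rule; the final letter is.
"roliv" ends in -v. The stems ending in -v (pagolnev → pagolneim, sifiv → sifiim) drop the final letter and add -im.
So roliv → roliim.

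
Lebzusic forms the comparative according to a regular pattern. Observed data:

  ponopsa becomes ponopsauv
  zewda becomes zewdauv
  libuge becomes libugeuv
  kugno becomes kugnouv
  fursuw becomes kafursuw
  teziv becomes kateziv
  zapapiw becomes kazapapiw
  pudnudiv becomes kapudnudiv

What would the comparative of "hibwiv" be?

zewda and zapapiw both begin with z- yet inflect differently (zewdauv, kazapapiw), so the first letter is not what conditions the rule; whether the stem ends in a vowel or a consonant is.
"hibwiv" ends in a consonant. The stems ending in a consonant (fursuw → kafursuw, teziv → kateziv, zapapiw → kazapapiw) add the prefix ka-.
So hibwiv → kahibwiv.

kahibwiv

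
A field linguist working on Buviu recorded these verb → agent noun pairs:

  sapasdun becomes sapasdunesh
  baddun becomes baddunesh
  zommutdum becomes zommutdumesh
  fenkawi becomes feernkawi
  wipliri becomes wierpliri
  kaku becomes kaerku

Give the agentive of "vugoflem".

baddun and kaku both have last vowel 'u' yet inflect differently (baddunesh, kaerku), so the last vowel is not what conditions the rule; whether the stem ends in a vowel or a consonant is.
"vugoflem" ends in a consonant. The stems ending in a consonant (baddun → baddunesh, sapasdun → sapasdunesh, zommutdum → zommutdumesh) add -esh.
So vugoflem → vugoflemesh.

vugoflemesh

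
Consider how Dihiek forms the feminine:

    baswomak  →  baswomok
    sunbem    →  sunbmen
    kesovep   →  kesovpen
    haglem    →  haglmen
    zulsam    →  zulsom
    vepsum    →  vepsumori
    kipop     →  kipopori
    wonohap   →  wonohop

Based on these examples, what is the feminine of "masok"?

"masok" has last vowel 'o'. The one such stem in the data (kipop → kipopori) adds -ori, so the same rule applies.
The other patterns: stems whose last vowel is 'e' delete the last vowel and add -en; stems whose last vowel is 'a' change the last vowel to 'o'.
So masok → masokori.

masokori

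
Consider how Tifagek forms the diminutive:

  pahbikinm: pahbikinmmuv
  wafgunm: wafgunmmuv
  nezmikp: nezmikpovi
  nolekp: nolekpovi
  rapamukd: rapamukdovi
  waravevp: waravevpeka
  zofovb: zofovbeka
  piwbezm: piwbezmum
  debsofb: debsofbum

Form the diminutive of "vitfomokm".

vitfomokmovi

"vitfomokm" has second-to-last letter 'k'. The stems whose second-to-last letter is 'k' (nezmikp → nezmikpovi, nolekp → nolekpovi, rapamukd → rapamukdovi) add -ovi.
So vitfomokm → vitfomokmovi.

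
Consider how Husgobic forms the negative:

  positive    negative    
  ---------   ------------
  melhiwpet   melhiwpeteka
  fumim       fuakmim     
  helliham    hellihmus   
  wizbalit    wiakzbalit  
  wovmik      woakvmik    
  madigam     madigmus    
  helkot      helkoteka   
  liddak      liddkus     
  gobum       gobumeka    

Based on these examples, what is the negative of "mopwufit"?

liddak and wovmik both end in -k yet inflect differently (liddkus, woakvmik), so the final letter is not what conditions the rule; the last vowel is.
"mopwufit" has last vowel 'i'. The stems whose last vowel is 'i' (wovmik → woakvmik, fumim → fuakmim, wizbalit → wiakzbalit) insert -ak- after the first vowel.
The other patterns: stems whose last vowel is 'a' delete the last vowel and add -us; stems whose last vowel is 'e', 'o' or 'u' add -eka.
So mopwufit → moakpwufit.

moakpwufit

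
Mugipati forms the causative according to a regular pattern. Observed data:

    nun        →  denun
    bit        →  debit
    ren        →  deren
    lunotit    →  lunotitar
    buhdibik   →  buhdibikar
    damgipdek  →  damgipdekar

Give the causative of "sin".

bit and lunotit both end in -t yet inflect differently (debit, lunotitar), so the final letter is not what conditions the rule; the number of vowels is.
"sin" has 1 vowel. The stems with 1 vowel (nun → denun, bit → debit, ren → deren) add the prefix de-.
So sin → desin.

desin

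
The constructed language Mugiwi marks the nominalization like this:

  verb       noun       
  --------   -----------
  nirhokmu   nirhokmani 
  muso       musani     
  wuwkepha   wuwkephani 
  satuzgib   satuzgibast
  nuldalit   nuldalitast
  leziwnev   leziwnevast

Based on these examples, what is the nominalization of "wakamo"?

nirhokmu and nuldalit both begin with n- yet inflect differently (nirhokmani, nuldalitast), so the first letter is not what conditions the rule; whether the stem ends in a vowel or a consonant is.
"wakamo" ends in a vowel. The stems ending in a vowel (wuwkepha → wuwkephani, nirhokmu → nirhokmani, muso → musani) drop the final letter and add -ani.
So wakamo → wakamani.

wakamani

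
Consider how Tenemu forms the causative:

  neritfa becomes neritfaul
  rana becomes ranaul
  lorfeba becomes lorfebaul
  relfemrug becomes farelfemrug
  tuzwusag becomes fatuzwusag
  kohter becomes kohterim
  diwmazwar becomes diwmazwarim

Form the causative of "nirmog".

"nirmog" ends in -g. The stems ending in -g (relfemrug → farelfemrug, tuzwusag → fatuzwusag) add the prefix fa-.
So nirmog → fanirmog.

fanirmog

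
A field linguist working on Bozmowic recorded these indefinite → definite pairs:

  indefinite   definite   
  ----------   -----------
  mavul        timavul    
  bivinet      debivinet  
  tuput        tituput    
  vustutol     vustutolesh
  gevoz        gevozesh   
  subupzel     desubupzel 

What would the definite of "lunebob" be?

lunebobesh

vustutol and mavul both end in -l yet inflect differently (vustutolesh, timavul), so the final letter is not what conditions the rule; the last vowel is.
"lunebob" has last vowel 'o'. The stems whose last vowel is 'o' (vustutol → vustutolesh, gevoz → gevozesh) add -esh.
So lunebob → lunebobesh.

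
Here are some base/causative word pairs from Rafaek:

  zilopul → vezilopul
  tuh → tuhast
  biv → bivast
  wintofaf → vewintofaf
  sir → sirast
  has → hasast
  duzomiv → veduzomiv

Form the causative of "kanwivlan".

vekanwivlan

biv and duzomiv both end in -v yet inflect differently (bivast, veduzomiv), so the final letter is not what conditions the rule; the number of vowels is.
"kanwivlan" has 3 vowels. The stems with 3 vowels (wintofaf → vewintofaf, duzomiv → veduzomiv, zilopul → vezilopul) add the prefix ve-.
So kanwivlan → vekanwivlan.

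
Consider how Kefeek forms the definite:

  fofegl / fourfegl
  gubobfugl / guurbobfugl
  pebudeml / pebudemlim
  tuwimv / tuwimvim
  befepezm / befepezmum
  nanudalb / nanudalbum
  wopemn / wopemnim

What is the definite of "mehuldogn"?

meurhuldogn

gubobfugl and pebudeml both end in -l yet inflect differently (guurbobfugl, pebudemlim), so the final letter is not what conditions the rule; the second-to-last letter is.
"mehuldogn" has second-to-last letter 'g'. The stems whose second-to-last letter is 'g' (gubobfugl → guurbobfugl, fofegl → fourfegl) insert -ur- after the first vowel.
The other patterns: stems whose second-to-last letter is 'm' add -im; stems whose second-to-last letter is 'l' or 'z' add -um.
So mehuldogn → meurhuldogn.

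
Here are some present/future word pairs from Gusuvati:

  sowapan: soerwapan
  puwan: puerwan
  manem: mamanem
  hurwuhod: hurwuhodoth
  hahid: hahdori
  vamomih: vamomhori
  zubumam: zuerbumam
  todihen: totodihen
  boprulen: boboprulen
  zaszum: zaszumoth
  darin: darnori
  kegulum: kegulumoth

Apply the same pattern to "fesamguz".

"fesamguz" has last vowel 'u'. The stems whose last vowel is 'u' (zaszum → zaszumoth, kegulum → kegulumoth) add -oth.
So fesamguz → fesamguzoth.

fesamguzoth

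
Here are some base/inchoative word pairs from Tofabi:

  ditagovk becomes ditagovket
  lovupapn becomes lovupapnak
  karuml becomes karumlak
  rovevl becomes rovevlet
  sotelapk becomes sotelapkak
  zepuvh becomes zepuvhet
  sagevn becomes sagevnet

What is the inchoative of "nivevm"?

rovevl and karuml both end in -l yet inflect differently (rovevlet, karumlak), so the final letter is not what conditions the rule; the second-to-last letter is.
"nivevm" has second-to-last letter 'v'. The stems whose second-to-last letter is 'v' (zepuvh → zepuvhet, ditagovk → ditagovket, rovevl → rovevlet) add -et.
So nivevm → nivevmet.

nivevmet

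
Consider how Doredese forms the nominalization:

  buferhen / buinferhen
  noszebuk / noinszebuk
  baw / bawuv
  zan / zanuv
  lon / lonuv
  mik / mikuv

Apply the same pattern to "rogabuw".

roingabuw

buferhen and zan both end in -n yet inflect differently (buinferhen, zanuv), so the final letter is not what conditions the rule; the number of vowels is.
"rogabuw" has 3 vowels. The stems with 3 vowels (buferhen → buinferhen, noszebuk → noinszebuk) insert -in- after the first vowel.
So rogabuw → roingabuw.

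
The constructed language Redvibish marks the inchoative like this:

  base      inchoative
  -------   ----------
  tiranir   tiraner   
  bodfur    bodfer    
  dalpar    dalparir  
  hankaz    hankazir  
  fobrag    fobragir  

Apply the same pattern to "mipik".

mipek

"mipik" has last vowel 'i'. The one such stem in the data (tiranir → tiraner) changes the last vowel to 'e' (as does bodfur), so the same rule applies.
So mipik → mipek.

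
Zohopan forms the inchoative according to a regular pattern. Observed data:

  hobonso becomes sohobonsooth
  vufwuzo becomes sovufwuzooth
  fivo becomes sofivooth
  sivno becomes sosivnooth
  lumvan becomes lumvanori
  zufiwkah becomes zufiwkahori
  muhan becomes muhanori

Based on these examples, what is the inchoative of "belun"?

belunori

fivo and lumvan both have 2 vowels yet inflect differently (sofivooth, lumvanori), so the number of vowels is not what conditions the rule; the final letter is.
"belun" ends in -n. The stems ending in -n (lumvan → lumvanori, muhan → muhanori) add -ori.
So belun → belunori.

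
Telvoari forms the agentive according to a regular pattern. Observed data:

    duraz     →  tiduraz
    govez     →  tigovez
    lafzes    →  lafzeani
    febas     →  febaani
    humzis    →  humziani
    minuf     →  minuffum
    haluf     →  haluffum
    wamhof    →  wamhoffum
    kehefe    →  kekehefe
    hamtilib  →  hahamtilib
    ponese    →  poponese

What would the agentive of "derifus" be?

govez and lafzes both have last vowel 'e' yet inflect differently (tigovez, lafzeani), so the last vowel is not what conditions the rule; the final letter is.
"derifus" ends in -s. The stems ending in -s (lafzes → lafzeani, febas → febaani, humzis → humziani) drop the final letter and add -ani.
So derifus → derifuani.

derifuani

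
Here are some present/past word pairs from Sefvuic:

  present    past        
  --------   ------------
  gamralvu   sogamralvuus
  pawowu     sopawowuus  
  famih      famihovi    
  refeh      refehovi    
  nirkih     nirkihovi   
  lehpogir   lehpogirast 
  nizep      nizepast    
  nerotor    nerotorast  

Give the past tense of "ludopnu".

famih and lehpogir both have last vowel 'i' yet inflect differently (famihovi, lehpogirast), so the last vowel is not what conditions the rule; the final letter is.
"ludopnu" ends in -u. The stems ending in -u (gamralvu → sogamralvuus, pawowu → sopawowuus) add so- … -us around the stem.
The other patterns: stems ending in -h add -ovi; stems ending in -p or -r add -ast.
So ludopnu → soludopnuus.

soludopnuus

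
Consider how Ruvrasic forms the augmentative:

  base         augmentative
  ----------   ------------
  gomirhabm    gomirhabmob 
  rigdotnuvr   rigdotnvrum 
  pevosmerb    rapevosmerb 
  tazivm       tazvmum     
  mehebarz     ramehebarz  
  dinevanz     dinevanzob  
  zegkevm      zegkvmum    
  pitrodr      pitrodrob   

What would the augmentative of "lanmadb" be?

mehebarz and dinevanz both end in -z yet inflect differently (ramehebarz, dinevanzob), so the final letter is not what conditions the rule; the second-to-last letter is.
"lanmadb" has second-to-last letter 'd'. The one such stem in the data (pitrodr → pitrodrob) adds -ob, so the same rule applies.
The other patterns: stems whose second-to-last letter is 'v' delete the last vowel and add -um; stems whose second-to-last letter is 'r' add the prefix ra-.
So lanmadb → lanmadbob.

lanmadbob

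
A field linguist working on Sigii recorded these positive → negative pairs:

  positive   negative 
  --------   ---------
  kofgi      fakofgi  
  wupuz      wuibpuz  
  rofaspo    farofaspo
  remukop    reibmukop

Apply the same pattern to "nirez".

rofaspo and remukop both have last vowel 'o' yet inflect differently (farofaspo, reibmukop), so the last vowel is not what conditions the rule; whether the stem ends in a vowel or a consonant is.
"nirez" ends in a consonant. The stems ending in a consonant (remukop → reibmukop, wupuz → wuibpuz) insert -ib- after the first vowel.
So nirez → niibrez.

niibrez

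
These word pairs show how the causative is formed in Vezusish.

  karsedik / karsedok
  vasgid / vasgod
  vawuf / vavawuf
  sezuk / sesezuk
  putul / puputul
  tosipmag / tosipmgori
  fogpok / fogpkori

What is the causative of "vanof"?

vanfori

"vanof" has last vowel 'o'. The one such stem in the data (fogpok → fogpkori) deletes the last vowel and adds -ori (as does tosipmag), so the same rule applies.
The other patterns: stems whose last vowel is 'i' change the last vowel to 'o'; stems whose last vowel is 'u' repeat the first consonant+vowel as a prefix.
So vanof → vanfori.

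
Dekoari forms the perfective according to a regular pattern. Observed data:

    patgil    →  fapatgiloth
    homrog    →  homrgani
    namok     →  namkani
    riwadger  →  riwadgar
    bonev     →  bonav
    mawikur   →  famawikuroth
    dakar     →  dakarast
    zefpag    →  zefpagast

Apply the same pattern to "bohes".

"bohes" has last vowel 'e'. The stems whose last vowel is 'e' (bonev → bonav, riwadger → riwadgar) change the last vowel to 'a'.
So bohes → bohas.

bohas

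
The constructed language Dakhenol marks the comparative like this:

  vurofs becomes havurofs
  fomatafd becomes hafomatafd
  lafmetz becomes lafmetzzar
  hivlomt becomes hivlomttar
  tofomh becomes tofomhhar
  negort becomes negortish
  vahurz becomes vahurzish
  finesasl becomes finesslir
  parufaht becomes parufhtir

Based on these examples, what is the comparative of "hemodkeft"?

hahemodkeft

"hemodkeft" has second-to-last letter 'f'. The stems whose second-to-last letter is 'f' (vurofs → havurofs, fomatafd → hafomatafd) add the prefix ha-.
So hemodkeft → hahemodkeft.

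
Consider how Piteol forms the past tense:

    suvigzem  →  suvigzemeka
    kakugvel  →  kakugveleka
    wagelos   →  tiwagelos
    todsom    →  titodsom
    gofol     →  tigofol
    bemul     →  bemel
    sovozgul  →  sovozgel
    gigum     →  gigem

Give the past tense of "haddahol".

tihaddahol

suvigzem and todsom both end in -m yet inflect differently (suvigzemeka, titodsom), so the final letter is not what conditions the rule; the last vowel is.
"haddahol" has last vowel 'o'. The stems whose last vowel is 'o' (wagelos → tiwagelos, todsom → titodsom, gofol → tigofol) add the prefix ti-.
So haddahol → tihaddahol.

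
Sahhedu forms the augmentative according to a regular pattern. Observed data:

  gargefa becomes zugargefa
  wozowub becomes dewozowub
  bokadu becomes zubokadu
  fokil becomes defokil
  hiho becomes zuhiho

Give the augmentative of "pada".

bokadu and wozowub both have last vowel 'u' yet inflect differently (zubokadu, dewozowub), so the last vowel is not what conditions the rule; whether the stem ends in a vowel or a consonant is.
"pada" ends in a vowel. The stems ending in a vowel (gargefa → zugargefa, bokadu → zubokadu, hiho → zuhiho) add the prefix zu-.
The other pattern: stems ending in a consonant add the prefix de-.
So pada → zupada.

zupada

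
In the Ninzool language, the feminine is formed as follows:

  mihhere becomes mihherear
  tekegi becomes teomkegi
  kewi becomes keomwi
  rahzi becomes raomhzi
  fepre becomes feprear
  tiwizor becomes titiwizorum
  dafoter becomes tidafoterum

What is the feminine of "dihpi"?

dafoter and fepre both have last vowel 'e' yet inflect differently (tidafoterum, feprear), so the last vowel is not what conditions the rule; the final letter is.
"dihpi" ends in -i. The stems ending in -i (rahzi → raomhzi, tekegi → teomkegi, kewi → keomwi) insert -om- after the first vowel.
The other patterns: stems ending in -r add ti- … -um around the stem; stems ending in -e add -ar.
So dihpi → diomhpi.

diomhpi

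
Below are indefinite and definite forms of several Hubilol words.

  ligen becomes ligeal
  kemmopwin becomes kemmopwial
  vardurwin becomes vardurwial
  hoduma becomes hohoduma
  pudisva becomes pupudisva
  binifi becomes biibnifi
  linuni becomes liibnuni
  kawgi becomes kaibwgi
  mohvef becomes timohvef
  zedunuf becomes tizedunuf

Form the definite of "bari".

"bari" ends in -i. The stems ending in -i (binifi → biibnifi, linuni → liibnuni, kawgi → kaibwgi) insert -ib- after the first vowel.
So bari → baibri.

baibri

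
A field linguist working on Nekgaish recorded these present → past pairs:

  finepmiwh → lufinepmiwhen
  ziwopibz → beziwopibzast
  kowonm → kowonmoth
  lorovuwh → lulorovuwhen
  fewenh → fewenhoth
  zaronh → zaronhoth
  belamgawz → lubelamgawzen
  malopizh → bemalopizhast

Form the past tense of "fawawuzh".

fewenh and finepmiwh both end in -h yet inflect differently (fewenhoth, lufinepmiwhen), so the final letter is not what conditions the rule; the second-to-last letter is.
"fawawuzh" has second-to-last letter 'z'. The one such stem in the data (malopizh → bemalopizhast) adds be- … -ast around the stem, so the same rule applies.
The other patterns: stems whose second-to-last letter is 'n' add -oth; stems whose second-to-last letter is 'w' add lu- … -en around the stem.
So fawawuzh → befawawuzhast.

befawawuzhast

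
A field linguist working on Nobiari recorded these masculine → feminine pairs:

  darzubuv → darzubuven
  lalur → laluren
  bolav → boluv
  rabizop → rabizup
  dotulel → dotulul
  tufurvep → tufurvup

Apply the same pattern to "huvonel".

huvonul

darzubuv and bolav both end in -v yet inflect differently (darzubuven, boluv), so the final letter is not what conditions the rule; the last vowel is.
"huvonel" has last vowel 'e'. The stems whose last vowel is 'e' (dotulel → dotulul, tufurvep → tufurvup) change the last vowel to 'u'.
So huvonel → huvonul.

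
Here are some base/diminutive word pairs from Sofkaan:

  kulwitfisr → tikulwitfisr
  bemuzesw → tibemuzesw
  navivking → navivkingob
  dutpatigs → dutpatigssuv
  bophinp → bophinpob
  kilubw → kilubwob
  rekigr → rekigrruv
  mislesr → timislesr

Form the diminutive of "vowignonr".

vowignonrob

"vowignonr" has second-to-last letter 'n'. The stems whose second-to-last letter is 'n' (navivking → navivkingob, bophinp → bophinpob) add -ob.
The other patterns: stems whose second-to-last letter is 's' add the prefix ti-; stems whose second-to-last letter is 'g' double the final consonant and add -uv.
So vowignonr → vowignonrob.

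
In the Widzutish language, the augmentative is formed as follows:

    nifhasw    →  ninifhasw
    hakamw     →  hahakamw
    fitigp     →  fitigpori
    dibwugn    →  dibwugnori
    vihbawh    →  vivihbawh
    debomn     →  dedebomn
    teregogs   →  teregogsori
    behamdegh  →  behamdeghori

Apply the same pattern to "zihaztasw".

"zihaztasw" has second-to-last letter 's'. The one such stem in the data (nifhasw → ninifhasw) repeats the first consonant+vowel as a prefix (as do debomn, vihbawh), so the same rule applies.
The other pattern: stems whose second-to-last letter is 'g' add -ori.
So zihaztasw → zizihaztasw.

zizihaztasw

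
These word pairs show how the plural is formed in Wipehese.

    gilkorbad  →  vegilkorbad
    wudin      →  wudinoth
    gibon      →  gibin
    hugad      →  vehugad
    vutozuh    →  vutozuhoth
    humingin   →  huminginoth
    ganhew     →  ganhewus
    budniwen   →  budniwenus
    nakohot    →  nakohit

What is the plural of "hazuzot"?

hazuzit

budniwen and gibon both end in -n yet inflect differently (budniwenus, gibin), so the final letter is not what conditions the rule; the last vowel is.
"hazuzot" has last vowel 'o'. The stems whose last vowel is 'o' (gibon → gibin, nakohot → nakohit) change the last vowel to 'i'.
So hazuzot → hazuzit.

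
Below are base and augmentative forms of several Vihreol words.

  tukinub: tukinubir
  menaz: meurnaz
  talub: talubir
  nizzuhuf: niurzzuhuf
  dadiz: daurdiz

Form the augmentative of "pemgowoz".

tukinub and nizzuhuf both have last vowel 'u' yet inflect differently (tukinubir, niurzzuhuf), so the last vowel is not what conditions the rule; the final letter is.
"pemgowoz" ends in -z. The stems ending in -z (dadiz → daurdiz, menaz → meurnaz) insert -ur- after the first vowel.
The other pattern: stems ending in -b add -ir.
So pemgowoz → peurmgowoz.

peurmgowoz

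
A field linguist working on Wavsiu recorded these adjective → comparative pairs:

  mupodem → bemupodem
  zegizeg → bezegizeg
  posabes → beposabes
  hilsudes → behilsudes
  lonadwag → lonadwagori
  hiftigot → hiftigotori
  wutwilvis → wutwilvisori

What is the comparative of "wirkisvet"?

bewirkisvet

"wirkisvet" has last vowel 'e'. The stems whose last vowel is 'e' (mupodem → bemupodem, zegizeg → bezegizeg, posabes → beposabes) add the prefix be-.
So wirkisvet → bewirkisvet.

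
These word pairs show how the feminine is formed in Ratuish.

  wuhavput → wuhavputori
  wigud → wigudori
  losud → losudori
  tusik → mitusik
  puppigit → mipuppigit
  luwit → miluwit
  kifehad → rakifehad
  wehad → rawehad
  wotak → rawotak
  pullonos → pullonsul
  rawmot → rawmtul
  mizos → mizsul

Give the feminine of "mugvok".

mugvkul

wuhavput and puppigit both end in -t yet inflect differently (wuhavputori, mipuppigit), so the final letter is not what conditions the rule; the last vowel is.
"mugvok" has last vowel 'o'. The stems whose last vowel is 'o' (pullonos → pullonsul, rawmot → rawmtul, mizos → mizsul) delete the last vowel and add -ul.
The other patterns: stems whose last vowel is 'u' add -ori; stems whose last vowel is 'i' add the prefix mi-; stems whose last vowel is 'a' add the prefix ra-.
So mugvok → mugvkul.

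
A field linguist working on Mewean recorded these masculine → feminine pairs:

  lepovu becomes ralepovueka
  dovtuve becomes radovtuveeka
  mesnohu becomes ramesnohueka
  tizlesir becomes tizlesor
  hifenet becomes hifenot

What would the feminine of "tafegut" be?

tafegot

dovtuve and hifenet both have last vowel 'e' yet inflect differently (radovtuveeka, hifenot), so the last vowel is not what conditions the rule; whether the stem ends in a vowel or a consonant is.
"tafegut" ends in a consonant. The stems ending in a consonant (tizlesir → tizlesor, hifenet → hifenot) change the last vowel to 'o'.
So tafegut → tafegot.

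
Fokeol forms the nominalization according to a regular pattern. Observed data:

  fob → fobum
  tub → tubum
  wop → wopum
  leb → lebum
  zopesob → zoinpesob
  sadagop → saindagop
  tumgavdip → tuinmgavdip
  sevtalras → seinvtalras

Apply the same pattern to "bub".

fob and zopesob both end in -b yet inflect differently (fobum, zoinpesob), so the final letter is not what conditions the rule; the number of vowels is.
"bub" has 1 vowel. The stems with 1 vowel (fob → fobum, tub → tubum, wop → wopum) add -um.
So bub → bubum.

bubum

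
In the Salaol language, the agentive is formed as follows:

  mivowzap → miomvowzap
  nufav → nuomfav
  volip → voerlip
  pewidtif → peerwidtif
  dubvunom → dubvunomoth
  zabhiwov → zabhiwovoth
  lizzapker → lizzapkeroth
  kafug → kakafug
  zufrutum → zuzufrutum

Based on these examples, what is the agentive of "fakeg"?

mivowzap and volip both end in -p yet inflect differently (miomvowzap, voerlip), so the final letter is not what conditions the rule; the last vowel is.
"fakeg" has last vowel 'e'. The one such stem in the data (lizzapker → lizzapkeroth) adds -oth, so the same rule applies.
The other patterns: stems whose last vowel is 'a' insert -om- after the first vowel; stems whose last vowel is 'i' insert -er- after the first vowel; stems whose last vowel is 'u' repeat the first consonant+vowel as a prefix.
So fakeg → fakegoth.

fakegoth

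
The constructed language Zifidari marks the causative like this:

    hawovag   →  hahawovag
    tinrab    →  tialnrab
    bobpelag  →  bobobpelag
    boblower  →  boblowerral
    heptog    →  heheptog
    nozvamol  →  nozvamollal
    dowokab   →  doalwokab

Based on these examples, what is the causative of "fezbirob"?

"fezbirob" ends in -b. The stems ending in -b (dowokab → doalwokab, tinrab → tialnrab) insert -al- after the first vowel.
The other patterns: stems ending in -l or -r double the final consonant and add -al; stems ending in -g repeat the first consonant+vowel as a prefix.
So fezbirob → fealzbirob.

fealzbirob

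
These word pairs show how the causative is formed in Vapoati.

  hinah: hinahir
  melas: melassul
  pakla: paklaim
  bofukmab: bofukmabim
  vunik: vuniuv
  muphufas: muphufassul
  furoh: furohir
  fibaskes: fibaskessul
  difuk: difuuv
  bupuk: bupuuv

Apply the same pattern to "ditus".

hinah and muphufas both have last vowel 'a' yet inflect differently (hinahir, muphufassul), so the last vowel is not what conditions the rule; the final letter is.
"ditus" ends in -s. The stems ending in -s (muphufas → muphufassul, melas → melassul, fibaskes → fibaskessul) double the final consonant and add -ul.
So ditus → ditussul.

ditussul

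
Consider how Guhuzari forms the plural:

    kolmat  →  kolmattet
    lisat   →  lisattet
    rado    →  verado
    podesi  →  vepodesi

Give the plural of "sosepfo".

kolmat and rado both have 2 vowels yet inflect differently (kolmattet, verado), so the number of vowels is not what conditions the rule; whether the stem ends in a vowel or a consonant is.
"sosepfo" ends in a vowel. The stems ending in a vowel (rado → verado, podesi → vepodesi) add the prefix ve-.
The other pattern: stems ending in a consonant double the final consonant and add -et.
So sosepfo → vesosepfo.

vesosepfo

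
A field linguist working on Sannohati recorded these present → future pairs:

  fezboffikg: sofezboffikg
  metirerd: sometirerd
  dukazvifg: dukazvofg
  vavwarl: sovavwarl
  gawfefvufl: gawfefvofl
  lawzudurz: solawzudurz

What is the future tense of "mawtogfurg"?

"mawtogfurg" has second-to-last letter 'r'. The stems whose second-to-last letter is 'r' (metirerd → sometirerd, lawzudurz → solawzudurz, vavwarl → sovavwarl) add the prefix so-.
The other pattern: stems whose second-to-last letter is 'f' change the last vowel to 'o'.
So mawtogfurg → somawtogfurg.

somawtogfurg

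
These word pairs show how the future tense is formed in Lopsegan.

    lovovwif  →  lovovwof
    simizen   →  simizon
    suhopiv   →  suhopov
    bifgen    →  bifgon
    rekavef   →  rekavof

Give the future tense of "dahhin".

dahhon

Every pair shown (lovovwif → lovovwof, simizen → simizon, suhopiv → suhopov, …) follows the same rule: change the last vowel to 'o'.
So dahhin → dahhon.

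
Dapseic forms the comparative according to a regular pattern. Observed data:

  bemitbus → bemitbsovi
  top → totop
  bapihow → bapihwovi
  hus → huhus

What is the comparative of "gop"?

"gop" has 1 vowel. The stems with 1 vowel (hus → huhus, top → totop) repeat the first consonant+vowel as a prefix.
So gop → gogop.

gogop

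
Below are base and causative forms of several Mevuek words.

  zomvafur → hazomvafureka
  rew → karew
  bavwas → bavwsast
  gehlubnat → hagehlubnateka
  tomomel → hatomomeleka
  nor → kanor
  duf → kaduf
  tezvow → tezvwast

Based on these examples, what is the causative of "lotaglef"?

halotaglefeka

"lotaglef" has 3 vowels. The stems with 3 vowels (tomomel → hatomomeleka, gehlubnat → hagehlubnateka, zomvafur → hazomvafureka) add ha- … -eka around the stem.
So lotaglef → halotaglefeka.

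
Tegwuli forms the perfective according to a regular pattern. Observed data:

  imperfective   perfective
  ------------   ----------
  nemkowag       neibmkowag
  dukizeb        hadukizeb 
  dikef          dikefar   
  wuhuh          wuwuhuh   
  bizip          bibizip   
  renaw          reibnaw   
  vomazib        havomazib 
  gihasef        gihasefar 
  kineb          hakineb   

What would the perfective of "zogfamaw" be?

dikef and kineb both have last vowel 'e' yet inflect differently (dikefar, hakineb), so the last vowel is not what conditions the rule; the final letter is.
"zogfamaw" ends in -w. The one such stem in the data (renaw → reibnaw) inserts -ib- after the first vowel (as does nemkowag), so the same rule applies.
The other patterns: stems ending in -f add -ar; stems ending in -b add the prefix ha-; stems ending in -h or -p repeat the first consonant+vowel as a prefix.
So zogfamaw → zoibgfamaw.

zoibgfamaw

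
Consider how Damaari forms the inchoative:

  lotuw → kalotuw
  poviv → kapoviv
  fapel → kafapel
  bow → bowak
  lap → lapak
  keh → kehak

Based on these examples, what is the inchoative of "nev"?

lotuw and bow both end in -w yet inflect differently (kalotuw, bowak), so the final letter is not what conditions the rule; the number of vowels is.
"nev" has 1 vowel. The stems with 1 vowel (bow → bowak, lap → lapak, keh → kehak) add -ak.
The other pattern: stems with 2 vowels add the prefix ka-.
So nev → nevak.

nevak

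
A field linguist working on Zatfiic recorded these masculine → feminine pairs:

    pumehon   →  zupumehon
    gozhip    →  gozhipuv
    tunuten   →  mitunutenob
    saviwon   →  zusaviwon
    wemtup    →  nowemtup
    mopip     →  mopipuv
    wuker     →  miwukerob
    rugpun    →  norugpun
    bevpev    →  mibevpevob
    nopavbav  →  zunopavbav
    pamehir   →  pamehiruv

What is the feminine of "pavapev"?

mipavapevob

gozhip and wemtup both end in -p yet inflect differently (gozhipuv, nowemtup), so the final letter is not what conditions the rule; the last vowel is.
"pavapev" has last vowel 'e'. The stems whose last vowel is 'e' (tunuten → mitunutenob, bevpev → mibevpevob, wuker → miwukerob) add mi- … -ob around the stem.
The other patterns: stems whose last vowel is 'i' add -uv; stems whose last vowel is 'u' add the prefix no-; stems whose last vowel is 'a' or 'o' add the prefix zu-.
So pavapev → mipavapevob.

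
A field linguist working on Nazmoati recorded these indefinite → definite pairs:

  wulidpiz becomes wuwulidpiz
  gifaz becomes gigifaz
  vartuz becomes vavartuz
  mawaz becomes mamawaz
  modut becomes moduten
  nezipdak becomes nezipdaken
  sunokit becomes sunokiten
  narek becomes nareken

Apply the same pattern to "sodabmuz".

sosodabmuz

vartuz and modut both have last vowel 'u' yet inflect differently (vavartuz, moduten), so the last vowel is not what conditions the rule; the final letter is.
"sodabmuz" ends in -z. The stems ending in -z (wulidpiz → wuwulidpiz, gifaz → gigifaz, vartuz → vavartuz) repeat the first consonant+vowel as a prefix.
So sodabmuz → sosodabmuz.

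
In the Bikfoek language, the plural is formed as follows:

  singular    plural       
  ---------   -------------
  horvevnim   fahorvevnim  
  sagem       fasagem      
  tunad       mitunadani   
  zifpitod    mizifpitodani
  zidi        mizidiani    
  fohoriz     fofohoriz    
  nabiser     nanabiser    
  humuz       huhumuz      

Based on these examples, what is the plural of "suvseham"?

fasuvseham

"suvseham" ends in -m. The stems ending in -m (horvevnim → fahorvevnim, sagem → fasagem) add the prefix fa-.
So suvseham → fasuvseham.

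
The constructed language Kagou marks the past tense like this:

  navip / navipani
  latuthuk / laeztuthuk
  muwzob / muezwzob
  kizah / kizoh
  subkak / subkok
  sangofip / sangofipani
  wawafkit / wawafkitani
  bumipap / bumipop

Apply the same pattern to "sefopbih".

"sefopbih" has last vowel 'i'. The stems whose last vowel is 'i' (sangofip → sangofipani, wawafkit → wawafkitani, navip → navipani) add -ani.
The other patterns: stems whose last vowel is 'a' change the last vowel to 'o'; stems whose last vowel is 'o' or 'u' insert -ez- after the first vowel.
So sefopbih → sefopbihani.

sefopbihani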